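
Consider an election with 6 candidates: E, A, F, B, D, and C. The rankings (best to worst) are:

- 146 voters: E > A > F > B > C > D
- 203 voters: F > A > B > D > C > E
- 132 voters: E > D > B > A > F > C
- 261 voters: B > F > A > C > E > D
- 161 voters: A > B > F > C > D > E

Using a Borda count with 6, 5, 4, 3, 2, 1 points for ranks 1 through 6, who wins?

A

E: 146·6 + 203·1 + 132·6 + 261·2 + 161·1 = 2554
A: 146·5 + 203·5 + 132·3 + 261·4 + 161·6 = 4151
F: 146·4 + 203·6 + 132·2 + 261·5 + 161·4 = 4015
B: 146·3 + 203·4 + 132·4 + 261·6 + 161·5 = 4149
D: 146·1 + 203·3 + 132·5 + 261·1 + 161·2 = 1998
C: 146·2 + 203·2 + 132·1 + 261·3 + 161·3 = 2096
A has the highest Borda score (4151).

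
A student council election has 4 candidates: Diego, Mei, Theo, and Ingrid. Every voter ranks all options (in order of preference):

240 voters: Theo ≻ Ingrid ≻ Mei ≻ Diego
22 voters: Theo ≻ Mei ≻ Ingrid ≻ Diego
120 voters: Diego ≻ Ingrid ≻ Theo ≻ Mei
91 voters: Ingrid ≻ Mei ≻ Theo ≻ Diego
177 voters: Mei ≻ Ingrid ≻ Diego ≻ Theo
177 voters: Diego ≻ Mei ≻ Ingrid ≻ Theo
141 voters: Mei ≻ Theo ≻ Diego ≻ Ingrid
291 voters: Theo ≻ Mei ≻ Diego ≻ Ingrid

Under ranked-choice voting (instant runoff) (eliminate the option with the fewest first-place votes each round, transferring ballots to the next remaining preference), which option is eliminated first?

Ingrid

Round 1: Diego 297, Mei 318, Theo 553, Ingrid 91. Eliminate Ingrid.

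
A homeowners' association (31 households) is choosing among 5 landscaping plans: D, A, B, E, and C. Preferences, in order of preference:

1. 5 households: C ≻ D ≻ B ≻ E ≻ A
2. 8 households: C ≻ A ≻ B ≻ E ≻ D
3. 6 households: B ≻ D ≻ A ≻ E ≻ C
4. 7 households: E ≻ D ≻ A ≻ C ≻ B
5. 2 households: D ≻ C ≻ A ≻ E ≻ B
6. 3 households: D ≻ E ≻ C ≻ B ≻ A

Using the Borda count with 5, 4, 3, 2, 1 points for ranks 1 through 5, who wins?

D: 5·4 + 8·1 + 6·4 + 7·4 + 2·5 + 3·5 = 105
A: 5·1 + 8·4 + 6·3 + 7·3 + 2·3 + 3·1 = 85
B: 5·3 + 8·3 + 6·5 + 7·1 + 2·1 + 3·2 = 84
E: 5·2 + 8·2 + 6·2 + 7·5 + 2·2 + 3·4 = 89
C: 5·5 + 8·5 + 6·1 + 7·2 + 2·4 + 3·3 = 102
D has the highest Borda score (105).

D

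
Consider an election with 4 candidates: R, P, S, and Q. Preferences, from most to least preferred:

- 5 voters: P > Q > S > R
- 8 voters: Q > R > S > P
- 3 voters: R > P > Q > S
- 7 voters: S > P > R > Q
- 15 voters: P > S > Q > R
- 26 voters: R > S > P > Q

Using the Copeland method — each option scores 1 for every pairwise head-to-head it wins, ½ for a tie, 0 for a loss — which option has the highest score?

R: beats P, S, and Q → score 3.
P: beats Q; loses to R and S → score 1.
S: beats P and Q; loses to R → score 2.
Q: loses to R, P, and S → score 0.
R has the best pairwise record.

R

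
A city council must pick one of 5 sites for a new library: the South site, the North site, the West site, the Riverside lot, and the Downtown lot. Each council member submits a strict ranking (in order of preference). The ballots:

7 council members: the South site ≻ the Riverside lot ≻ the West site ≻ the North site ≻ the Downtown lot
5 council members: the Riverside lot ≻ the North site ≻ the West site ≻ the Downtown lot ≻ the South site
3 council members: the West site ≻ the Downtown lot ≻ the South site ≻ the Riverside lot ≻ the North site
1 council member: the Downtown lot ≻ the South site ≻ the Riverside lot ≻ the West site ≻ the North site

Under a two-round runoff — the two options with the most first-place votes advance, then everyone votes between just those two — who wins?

the South site

Round 1 first-place votes: the South site 7, the North site 0, the West site 3, the Riverside lot 5, the Downtown lot 1.
the South site and the Riverside lot advance.
Runoff: the South site is preferred to the Riverside lot by 11 voters; the Riverside lot by 5.
the South site wins the runoff.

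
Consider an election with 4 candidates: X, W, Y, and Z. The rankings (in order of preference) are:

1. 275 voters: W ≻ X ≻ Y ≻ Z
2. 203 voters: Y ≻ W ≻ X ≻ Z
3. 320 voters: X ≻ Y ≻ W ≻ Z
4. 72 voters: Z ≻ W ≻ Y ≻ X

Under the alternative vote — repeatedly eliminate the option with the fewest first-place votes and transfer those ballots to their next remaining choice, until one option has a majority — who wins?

Round 1: X 320, W 275, Y 203, Z 72. Eliminate Z.
Round 2: X 320, W 347, Y 203. Eliminate Y.
Round 3: X 320, W 550. W has a majority.

W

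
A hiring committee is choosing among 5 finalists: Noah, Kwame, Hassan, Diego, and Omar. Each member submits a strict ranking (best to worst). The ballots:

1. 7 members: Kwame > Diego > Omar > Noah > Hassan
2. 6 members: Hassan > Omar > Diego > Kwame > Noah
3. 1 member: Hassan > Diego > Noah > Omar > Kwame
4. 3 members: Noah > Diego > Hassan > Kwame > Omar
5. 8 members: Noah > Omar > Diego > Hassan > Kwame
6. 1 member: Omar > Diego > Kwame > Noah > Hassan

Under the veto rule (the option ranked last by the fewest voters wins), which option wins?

Last-place votes: Noah 6, Kwame 9, Hassan 8, Diego 0, Omar 3.
Diego is ranked last by the fewest voters, so Diego wins.

Diego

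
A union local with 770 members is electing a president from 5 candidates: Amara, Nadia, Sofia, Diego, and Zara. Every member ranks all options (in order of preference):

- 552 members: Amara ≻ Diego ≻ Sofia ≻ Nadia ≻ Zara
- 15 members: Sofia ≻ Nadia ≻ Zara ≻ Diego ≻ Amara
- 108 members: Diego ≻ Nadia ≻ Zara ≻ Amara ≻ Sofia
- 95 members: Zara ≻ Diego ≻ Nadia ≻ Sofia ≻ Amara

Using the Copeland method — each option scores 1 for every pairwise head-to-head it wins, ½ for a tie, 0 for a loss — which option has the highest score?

Amara: beats Nadia, Sofia, Diego, and Zara → score 4.
Nadia: beats Zara; loses to Amara, Sofia, and Diego → score 1.
Sofia: beats Nadia and Zara; loses to Amara and Diego → score 2.
Diego: beats Nadia, Sofia, and Zara; loses to Amara → score 3.
Zara: loses to Amara, Nadia, Sofia, and Diego → score 0.
Amara has the best pairwise record.

Amara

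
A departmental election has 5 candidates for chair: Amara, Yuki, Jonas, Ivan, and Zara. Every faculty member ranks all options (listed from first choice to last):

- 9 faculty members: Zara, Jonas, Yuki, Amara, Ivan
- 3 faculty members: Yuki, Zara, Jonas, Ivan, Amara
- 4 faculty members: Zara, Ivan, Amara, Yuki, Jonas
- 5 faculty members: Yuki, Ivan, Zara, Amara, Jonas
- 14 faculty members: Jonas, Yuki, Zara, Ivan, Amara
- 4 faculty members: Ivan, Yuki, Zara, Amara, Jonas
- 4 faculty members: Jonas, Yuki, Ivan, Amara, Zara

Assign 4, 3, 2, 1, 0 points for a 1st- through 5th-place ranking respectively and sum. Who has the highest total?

Yuki

Amara: 9·1 + 3·0 + 4·2 + 5·1 + 14·0 + 4·1 + 4·1 = 30
Yuki: 9·2 + 3·4 + 4·1 + 5·4 + 14·3 + 4·3 + 4·3 = 120
Jonas: 9·3 + 3·2 + 4·0 + 5·0 + 14·4 + 4·0 + 4·4 = 105
Ivan: 9·0 + 3·1 + 4·3 + 5·3 + 14·1 + 4·4 + 4·2 = 68
Zara: 9·4 + 3·3 + 4·4 + 5·2 + 14·2 + 4·2 + 4·0 = 107
Yuki has the highest Borda score (120).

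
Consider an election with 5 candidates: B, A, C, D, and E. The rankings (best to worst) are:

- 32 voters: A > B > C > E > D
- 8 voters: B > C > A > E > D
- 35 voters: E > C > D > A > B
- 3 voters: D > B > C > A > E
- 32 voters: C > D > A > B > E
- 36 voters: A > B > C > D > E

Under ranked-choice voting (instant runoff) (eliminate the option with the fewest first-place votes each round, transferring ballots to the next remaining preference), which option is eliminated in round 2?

B

Round 1: B 8, A 68, C 32, D 3, E 35. Eliminate D.
Round 2: B 11, A 68, C 32, E 35. Eliminate B.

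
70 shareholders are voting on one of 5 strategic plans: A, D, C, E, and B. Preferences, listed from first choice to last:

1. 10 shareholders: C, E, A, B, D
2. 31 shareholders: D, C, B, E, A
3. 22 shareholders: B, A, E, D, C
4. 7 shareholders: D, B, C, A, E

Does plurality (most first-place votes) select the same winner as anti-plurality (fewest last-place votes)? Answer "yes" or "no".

no

Plurality — first-place votes: A 0, D 38, C 10, E 0, B 22. Winner: D.
Anti-plurality — last-place votes: A 31, D 10, C 22, E 7, B 0. Winner: B.
The two methods disagree.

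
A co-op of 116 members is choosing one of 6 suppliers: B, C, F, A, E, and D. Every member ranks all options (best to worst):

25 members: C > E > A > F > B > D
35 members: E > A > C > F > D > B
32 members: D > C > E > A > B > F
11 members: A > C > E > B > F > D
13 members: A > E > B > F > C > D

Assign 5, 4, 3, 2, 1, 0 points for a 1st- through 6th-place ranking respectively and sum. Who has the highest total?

E

B: 25·1 + 35·0 + 32·1 + 11·2 + 13·3 = 118
C: 25·5 + 35·3 + 32·4 + 11·4 + 13·1 = 415
F: 25·2 + 35·2 + 32·0 + 11·1 + 13·2 = 157
A: 25·3 + 35·4 + 32·2 + 11·5 + 13·5 = 399
E: 25·4 + 35·5 + 32·3 + 11·3 + 13·4 = 456
D: 25·0 + 35·1 + 32·5 + 11·0 + 13·0 = 195
E has the highest Borda score (456).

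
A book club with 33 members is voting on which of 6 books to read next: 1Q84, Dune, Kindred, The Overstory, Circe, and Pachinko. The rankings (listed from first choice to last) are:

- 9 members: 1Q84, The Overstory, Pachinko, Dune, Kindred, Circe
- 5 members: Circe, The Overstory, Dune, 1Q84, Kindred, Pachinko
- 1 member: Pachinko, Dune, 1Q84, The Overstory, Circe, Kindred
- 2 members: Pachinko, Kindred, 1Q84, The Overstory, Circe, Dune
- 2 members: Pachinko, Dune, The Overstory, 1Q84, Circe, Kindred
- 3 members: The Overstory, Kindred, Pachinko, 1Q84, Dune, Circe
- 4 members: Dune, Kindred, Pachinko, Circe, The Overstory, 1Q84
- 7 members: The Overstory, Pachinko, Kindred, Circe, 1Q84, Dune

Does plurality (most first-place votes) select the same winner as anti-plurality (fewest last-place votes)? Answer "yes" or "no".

yes

Plurality — first-place votes: 1Q84 9, Dune 4, Kindred 0, The Overstory 10, Circe 5, Pachinko 5. Winner: The Overstory.
Anti-plurality — last-place votes: 1Q84 4, Dune 9, Kindred 3, The Overstory 0, Circe 12, Pachinko 5. Winner: The Overstory.
The two methods agree.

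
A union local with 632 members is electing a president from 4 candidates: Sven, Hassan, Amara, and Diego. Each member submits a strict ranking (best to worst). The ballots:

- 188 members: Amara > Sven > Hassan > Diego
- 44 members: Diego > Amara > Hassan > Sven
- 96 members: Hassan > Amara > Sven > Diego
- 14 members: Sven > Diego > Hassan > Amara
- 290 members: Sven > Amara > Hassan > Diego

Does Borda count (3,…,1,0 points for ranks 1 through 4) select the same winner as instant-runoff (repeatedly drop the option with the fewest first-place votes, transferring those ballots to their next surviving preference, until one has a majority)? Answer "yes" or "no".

Borda — scores: Sven 1384, Hassan 824, Amara 1424, Diego 160. Winner: Amara.
Instant-runoff — R1 Sven 304, Hassan 96, Amara 188, Diego 44 (Diego out); R2 Sven 304, Hassan 96, Amara 232 (Hassan out); R3 Sven 304, Amara 328 (Amara winner). Winner: Amara.
The two methods agree.

yes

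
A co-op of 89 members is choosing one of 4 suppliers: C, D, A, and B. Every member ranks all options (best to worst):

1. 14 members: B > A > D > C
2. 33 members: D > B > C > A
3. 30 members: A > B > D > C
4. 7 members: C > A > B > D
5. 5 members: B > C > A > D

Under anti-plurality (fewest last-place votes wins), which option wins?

Last-place votes: C 44, D 12, A 33, B 0.
B is ranked last by the fewest voters, so B wins.

B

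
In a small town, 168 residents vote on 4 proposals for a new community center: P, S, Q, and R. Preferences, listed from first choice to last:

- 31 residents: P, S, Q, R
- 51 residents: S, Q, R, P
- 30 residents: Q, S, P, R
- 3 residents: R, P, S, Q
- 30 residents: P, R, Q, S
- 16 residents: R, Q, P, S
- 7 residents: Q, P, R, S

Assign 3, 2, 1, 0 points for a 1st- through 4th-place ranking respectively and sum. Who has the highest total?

Q

P: 31·3 + 51·0 + 30·1 + 3·2 + 30·3 + 16·1 + 7·2 = 249
S: 31·2 + 51·3 + 30·2 + 3·1 + 30·0 + 16·0 + 7·0 = 278
Q: 31·1 + 51·2 + 30·3 + 3·0 + 30·1 + 16·2 + 7·3 = 306
R: 31·0 + 51·1 + 30·0 + 3·3 + 30·2 + 16·3 + 7·1 = 175
Q has the highest Borda score (306).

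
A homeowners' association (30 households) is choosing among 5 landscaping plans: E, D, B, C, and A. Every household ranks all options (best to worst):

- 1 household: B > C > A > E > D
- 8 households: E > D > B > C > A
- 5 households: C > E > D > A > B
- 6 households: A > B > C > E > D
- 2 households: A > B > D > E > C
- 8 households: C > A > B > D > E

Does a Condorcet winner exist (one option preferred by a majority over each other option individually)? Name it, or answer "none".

Checking pairwise contests:
B beats E 17–13.
E beats D 20–10.
A beats B 21–9.
B beats C 17–13.
C beats A 22–8.
Every option loses at least one head-to-head, so there is no Condorcet winner.

none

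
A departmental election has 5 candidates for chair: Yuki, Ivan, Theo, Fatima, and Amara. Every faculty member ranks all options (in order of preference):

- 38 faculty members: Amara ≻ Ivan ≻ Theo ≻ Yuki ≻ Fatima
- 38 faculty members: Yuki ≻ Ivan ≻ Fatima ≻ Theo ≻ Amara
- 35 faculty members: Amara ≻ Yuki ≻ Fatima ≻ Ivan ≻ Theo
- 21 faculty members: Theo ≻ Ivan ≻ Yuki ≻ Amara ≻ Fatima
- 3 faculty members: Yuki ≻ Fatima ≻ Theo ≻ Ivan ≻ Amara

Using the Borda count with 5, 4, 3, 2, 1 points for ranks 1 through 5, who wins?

Yuki: 38·2 + 38·5 + 35·4 + 21·3 + 3·5 = 484
Ivan: 38·4 + 38·4 + 35·2 + 21·4 + 3·2 = 464
Theo: 38·3 + 38·2 + 35·1 + 21·5 + 3·3 = 339
Fatima: 38·1 + 38·3 + 35·3 + 21·1 + 3·4 = 290
Amara: 38·5 + 38·1 + 35·5 + 21·2 + 3·1 = 448
Yuki has the highest Borda score (484).

Yuki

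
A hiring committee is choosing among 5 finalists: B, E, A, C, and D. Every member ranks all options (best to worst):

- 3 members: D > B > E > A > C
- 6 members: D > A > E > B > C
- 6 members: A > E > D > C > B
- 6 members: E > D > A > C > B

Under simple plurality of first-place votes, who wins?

First-place votes: B 0, E 6, A 6, C 0, D 9.
D has the most first-place votes.

D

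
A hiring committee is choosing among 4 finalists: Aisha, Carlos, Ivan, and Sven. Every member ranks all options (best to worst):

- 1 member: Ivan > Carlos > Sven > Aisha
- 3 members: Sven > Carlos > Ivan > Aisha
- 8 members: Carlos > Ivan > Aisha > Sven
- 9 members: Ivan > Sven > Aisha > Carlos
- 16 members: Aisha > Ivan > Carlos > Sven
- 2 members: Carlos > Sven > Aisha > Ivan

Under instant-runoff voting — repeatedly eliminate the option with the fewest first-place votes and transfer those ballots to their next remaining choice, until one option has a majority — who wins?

Round 1: Aisha 16, Carlos 10, Ivan 10, Sven 3. Eliminate Sven.
Round 2: Aisha 16, Carlos 13, Ivan 10. Eliminate Ivan.
Round 3: Aisha 25, Carlos 14. Aisha has a majority.

Aisha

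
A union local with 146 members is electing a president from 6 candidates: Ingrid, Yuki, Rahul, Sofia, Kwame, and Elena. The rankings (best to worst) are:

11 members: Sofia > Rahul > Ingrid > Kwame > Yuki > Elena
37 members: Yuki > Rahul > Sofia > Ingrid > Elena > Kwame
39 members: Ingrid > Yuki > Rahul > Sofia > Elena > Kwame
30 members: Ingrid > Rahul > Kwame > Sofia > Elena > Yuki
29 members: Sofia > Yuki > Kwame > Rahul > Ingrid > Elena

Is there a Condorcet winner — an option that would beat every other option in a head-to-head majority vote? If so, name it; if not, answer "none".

none

Checking pairwise contests:
Rahul beats Ingrid 77–69.
Ingrid beats Yuki 80–66.
Yuki beats Rahul 105–41.
Yuki beats Sofia 76–70.
Ingrid beats Kwame 117–29.
Ingrid beats Elena 146–0.
Every option loses at least one head-to-head, so there is no Condorcet winner.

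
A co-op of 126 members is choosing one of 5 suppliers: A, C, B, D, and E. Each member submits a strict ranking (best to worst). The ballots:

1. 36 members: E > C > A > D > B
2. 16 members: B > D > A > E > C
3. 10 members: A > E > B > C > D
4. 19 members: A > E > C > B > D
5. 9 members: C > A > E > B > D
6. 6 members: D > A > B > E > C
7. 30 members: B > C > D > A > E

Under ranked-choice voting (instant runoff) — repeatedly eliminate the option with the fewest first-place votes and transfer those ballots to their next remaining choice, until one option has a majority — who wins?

A

Round 1: A 29, C 9, B 46, D 6, E 36. Eliminate D.
Round 2: A 35, C 9, B 46, E 36. Eliminate C.
Round 3: A 44, B 46, E 36. Eliminate E.
Round 4: A 80, B 46. A has a majority.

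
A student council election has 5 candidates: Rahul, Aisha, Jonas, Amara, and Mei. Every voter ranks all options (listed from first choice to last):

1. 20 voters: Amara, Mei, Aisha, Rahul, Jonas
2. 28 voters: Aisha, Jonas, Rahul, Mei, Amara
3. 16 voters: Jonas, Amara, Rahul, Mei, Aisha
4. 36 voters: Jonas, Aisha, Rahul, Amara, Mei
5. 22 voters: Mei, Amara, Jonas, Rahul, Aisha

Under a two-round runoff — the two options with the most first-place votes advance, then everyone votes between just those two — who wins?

Round 1 first-place votes: Rahul 0, Aisha 28, Jonas 52, Amara 20, Mei 22.
Jonas and Aisha advance.
Runoff: Jonas is preferred to Aisha by 74 voters; Aisha by 48.
Jonas wins the runoff.

Jonas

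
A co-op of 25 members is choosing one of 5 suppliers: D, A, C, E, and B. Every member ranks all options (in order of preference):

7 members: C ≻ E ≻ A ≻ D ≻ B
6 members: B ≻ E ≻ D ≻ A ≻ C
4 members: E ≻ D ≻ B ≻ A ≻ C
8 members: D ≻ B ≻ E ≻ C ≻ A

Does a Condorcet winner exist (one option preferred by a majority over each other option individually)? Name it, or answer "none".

Checking pairwise contests:
E beats D 17–8.
D beats A 18–7.
D beats C 18–7.
B beats E 14–11.
D beats B 19–6.
Every option loses at least one head-to-head, so there is no Condorcet winner.

none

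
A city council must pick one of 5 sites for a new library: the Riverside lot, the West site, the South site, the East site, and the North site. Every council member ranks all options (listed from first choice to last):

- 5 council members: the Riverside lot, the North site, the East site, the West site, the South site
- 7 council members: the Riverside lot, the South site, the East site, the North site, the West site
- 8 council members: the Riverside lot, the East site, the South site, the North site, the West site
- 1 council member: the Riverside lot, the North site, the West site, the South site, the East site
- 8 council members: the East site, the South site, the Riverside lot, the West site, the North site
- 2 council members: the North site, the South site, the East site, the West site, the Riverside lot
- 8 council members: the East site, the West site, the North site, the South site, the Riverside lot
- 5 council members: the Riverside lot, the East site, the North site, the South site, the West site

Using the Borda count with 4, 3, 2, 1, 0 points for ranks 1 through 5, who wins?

the Riverside lot: 5·4 + 7·4 + 8·4 + 1·4 + 8·2 + 2·0 + 8·0 + 5·4 = 120
the West site: 5·1 + 7·0 + 8·0 + 1·2 + 8·1 + 2·1 + 8·3 + 5·0 = 41
the South site: 5·0 + 7·3 + 8·2 + 1·1 + 8·3 + 2·3 + 8·1 + 5·1 = 81
the East site: 5·2 + 7·2 + 8·3 + 1·0 + 8·4 + 2·2 + 8·4 + 5·3 = 131
the North site: 5·3 + 7·1 + 8·1 + 1·3 + 8·0 + 2·4 + 8·2 + 5·2 = 67
the East site has the highest Borda score (131).

the East site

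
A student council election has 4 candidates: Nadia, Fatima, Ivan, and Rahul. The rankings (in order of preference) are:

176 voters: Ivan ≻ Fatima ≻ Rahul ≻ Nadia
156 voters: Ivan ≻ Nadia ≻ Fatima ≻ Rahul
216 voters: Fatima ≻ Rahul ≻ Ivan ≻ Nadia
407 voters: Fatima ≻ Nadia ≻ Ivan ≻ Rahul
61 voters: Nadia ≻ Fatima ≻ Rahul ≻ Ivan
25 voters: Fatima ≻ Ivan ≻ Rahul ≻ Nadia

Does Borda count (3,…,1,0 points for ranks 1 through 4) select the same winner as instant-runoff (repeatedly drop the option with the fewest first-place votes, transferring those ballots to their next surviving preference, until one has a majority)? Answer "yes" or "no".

yes

Borda — scores: Nadia 1309, Fatima 2574, Ivan 1669, Rahul 694. Winner: Fatima.
Instant-runoff — R1 Nadia 61, Fatima 648, Ivan 332, Rahul 0 (Fatima winner). Winner: Fatima.
The two methods agree.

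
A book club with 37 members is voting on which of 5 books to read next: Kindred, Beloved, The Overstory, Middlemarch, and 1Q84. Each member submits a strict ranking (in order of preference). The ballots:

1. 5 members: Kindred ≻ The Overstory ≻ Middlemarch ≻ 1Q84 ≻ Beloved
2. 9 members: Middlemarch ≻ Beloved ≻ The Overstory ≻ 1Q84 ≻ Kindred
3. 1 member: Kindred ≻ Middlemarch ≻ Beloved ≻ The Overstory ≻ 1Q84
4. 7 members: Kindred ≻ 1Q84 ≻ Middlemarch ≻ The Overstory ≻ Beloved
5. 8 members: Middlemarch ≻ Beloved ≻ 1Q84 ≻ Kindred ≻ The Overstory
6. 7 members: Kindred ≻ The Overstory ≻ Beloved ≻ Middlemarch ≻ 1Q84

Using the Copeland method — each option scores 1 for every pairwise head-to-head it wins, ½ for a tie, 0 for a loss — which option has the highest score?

Kindred: beats Beloved, The Overstory, Middlemarch, and 1Q84 → score 4.
Beloved: beats 1Q84; loses to Kindred, The Overstory, and Middlemarch → score 1.
The Overstory: beats Beloved and 1Q84; loses to Kindred and Middlemarch → score 2.
Middlemarch: beats Beloved, The Overstory, and 1Q84; loses to Kindred → score 3.
1Q84: loses to Kindred, Beloved, The Overstory, and Middlemarch → score 0.
Kindred has the best pairwise record.

Kindred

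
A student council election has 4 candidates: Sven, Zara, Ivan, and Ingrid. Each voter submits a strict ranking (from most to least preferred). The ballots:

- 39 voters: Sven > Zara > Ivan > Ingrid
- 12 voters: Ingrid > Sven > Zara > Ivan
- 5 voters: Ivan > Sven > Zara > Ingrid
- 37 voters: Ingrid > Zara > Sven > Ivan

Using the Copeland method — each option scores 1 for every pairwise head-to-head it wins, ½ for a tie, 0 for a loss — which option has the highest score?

Sven: beats Zara and Ivan; loses to Ingrid → score 2.
Zara: beats Ivan; loses to Sven and Ingrid → score 1.
Ivan: loses to Sven, Zara, and Ingrid → score 0.
Ingrid: beats Sven, Zara, and Ivan → score 3.
Ingrid has the best pairwise record.

Ingrid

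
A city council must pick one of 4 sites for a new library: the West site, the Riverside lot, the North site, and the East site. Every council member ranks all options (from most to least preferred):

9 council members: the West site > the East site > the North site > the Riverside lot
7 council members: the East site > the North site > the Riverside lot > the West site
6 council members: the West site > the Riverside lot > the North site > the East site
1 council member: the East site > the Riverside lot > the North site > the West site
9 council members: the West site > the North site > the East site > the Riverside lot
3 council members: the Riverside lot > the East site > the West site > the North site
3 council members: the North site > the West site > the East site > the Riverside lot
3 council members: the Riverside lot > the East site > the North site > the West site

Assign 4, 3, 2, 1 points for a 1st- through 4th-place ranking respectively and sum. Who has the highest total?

the West site

the West site: 9·4 + 7·1 + 6·4 + 1·1 + 9·4 + 3·2 + 3·3 + 3·1 = 122
the Riverside lot: 9·1 + 7·2 + 6·3 + 1·3 + 9·1 + 3·4 + 3·1 + 3·4 = 80
the North site: 9·2 + 7·3 + 6·2 + 1·2 + 9·3 + 3·1 + 3·4 + 3·2 = 101
the East site: 9·3 + 7·4 + 6·1 + 1·4 + 9·2 + 3·3 + 3·2 + 3·3 = 107
the West site has the highest Borda score (122).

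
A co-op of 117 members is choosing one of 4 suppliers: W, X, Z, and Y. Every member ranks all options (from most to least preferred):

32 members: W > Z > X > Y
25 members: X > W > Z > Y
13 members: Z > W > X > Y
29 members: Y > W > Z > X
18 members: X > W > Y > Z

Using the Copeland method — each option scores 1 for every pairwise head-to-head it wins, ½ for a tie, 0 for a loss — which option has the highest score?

W

W: beats X, Z, and Y → score 3.
X: beats Y; loses to W and Z → score 1.
Z: beats X and Y; loses to W → score 2.
Y: loses to W, X, and Z → score 0.
W has the best pairwise record.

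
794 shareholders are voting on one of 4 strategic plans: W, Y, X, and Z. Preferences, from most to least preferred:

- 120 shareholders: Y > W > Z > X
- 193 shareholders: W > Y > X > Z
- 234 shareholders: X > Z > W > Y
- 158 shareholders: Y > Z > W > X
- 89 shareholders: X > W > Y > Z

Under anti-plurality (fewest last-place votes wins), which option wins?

W

Last-place votes: W 0, Y 234, X 278, Z 282.
W is ranked last by the fewest voters, so W wins.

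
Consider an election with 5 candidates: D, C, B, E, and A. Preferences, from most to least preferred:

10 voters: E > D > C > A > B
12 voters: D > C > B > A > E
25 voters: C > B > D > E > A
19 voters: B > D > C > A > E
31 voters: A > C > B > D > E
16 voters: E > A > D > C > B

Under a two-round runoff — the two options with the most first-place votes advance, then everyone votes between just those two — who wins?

A

Round 1 first-place votes: D 12, C 25, B 19, E 26, A 31.
A and E advance.
Runoff: A is preferred to E by 62 voters; E by 51.
A wins the runoff.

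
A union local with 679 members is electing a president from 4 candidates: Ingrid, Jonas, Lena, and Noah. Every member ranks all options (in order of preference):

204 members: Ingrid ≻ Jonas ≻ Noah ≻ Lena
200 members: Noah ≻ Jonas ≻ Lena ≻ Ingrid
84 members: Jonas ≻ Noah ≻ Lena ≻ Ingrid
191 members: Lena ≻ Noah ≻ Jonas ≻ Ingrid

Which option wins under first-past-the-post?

Ingrid

First-place votes: Ingrid 204, Jonas 84, Lena 191, Noah 200.
Ingrid has the most first-place votes.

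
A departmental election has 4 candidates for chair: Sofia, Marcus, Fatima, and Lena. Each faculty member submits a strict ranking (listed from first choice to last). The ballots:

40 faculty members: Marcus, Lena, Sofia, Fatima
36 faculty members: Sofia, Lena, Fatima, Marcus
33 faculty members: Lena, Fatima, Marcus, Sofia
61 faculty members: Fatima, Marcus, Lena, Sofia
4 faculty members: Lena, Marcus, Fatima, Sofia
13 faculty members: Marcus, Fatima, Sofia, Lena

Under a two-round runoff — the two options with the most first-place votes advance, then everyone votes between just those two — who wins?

Fatima

Round 1 first-place votes: Sofia 36, Marcus 53, Fatima 61, Lena 37.
Fatima and Marcus advance.
Runoff: Fatima is preferred to Marcus by 130 voters; Marcus by 57.
Fatima wins the runoff.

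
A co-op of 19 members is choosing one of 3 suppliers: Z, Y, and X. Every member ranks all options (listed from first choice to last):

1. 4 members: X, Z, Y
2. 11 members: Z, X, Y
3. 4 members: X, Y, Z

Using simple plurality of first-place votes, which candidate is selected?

Z

First-place votes: Z 11, Y 0, X 8.
Z has the most first-place votes.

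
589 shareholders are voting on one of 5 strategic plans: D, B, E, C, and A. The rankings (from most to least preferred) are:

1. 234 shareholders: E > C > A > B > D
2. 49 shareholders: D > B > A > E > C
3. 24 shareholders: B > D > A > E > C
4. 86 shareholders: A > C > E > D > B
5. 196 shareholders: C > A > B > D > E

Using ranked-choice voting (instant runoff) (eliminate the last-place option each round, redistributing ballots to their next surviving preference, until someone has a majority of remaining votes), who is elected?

E

Round 1: D 49, B 24, E 234, C 196, A 86. Eliminate B.
Round 2: D 73, E 234, C 196, A 86. Eliminate D.
Round 3: E 234, C 196, A 159. Eliminate A.
Round 4: E 307, C 282. E has a majority.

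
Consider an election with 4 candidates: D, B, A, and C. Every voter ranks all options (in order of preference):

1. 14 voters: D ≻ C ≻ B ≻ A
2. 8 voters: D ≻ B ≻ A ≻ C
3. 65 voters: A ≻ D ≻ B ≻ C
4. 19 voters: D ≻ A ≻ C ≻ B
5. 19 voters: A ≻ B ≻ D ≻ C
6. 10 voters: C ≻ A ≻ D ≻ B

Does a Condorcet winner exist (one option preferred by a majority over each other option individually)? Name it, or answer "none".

A vs D: 94–41 for A.
A vs B: 113–22 for A.
A vs C: 111–24 for A.
A beats every other option head-to-head.

A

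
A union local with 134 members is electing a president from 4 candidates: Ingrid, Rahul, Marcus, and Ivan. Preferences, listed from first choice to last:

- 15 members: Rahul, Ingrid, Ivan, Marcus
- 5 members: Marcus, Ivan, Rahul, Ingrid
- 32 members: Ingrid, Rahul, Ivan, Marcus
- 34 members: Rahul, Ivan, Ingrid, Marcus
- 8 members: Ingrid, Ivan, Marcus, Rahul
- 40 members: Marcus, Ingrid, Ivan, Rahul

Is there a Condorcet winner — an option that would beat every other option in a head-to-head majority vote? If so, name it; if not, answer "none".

Ingrid vs Rahul: 80–54 for Ingrid.
Ingrid vs Marcus: 89–45 for Ingrid.
Ingrid vs Ivan: 95–39 for Ingrid.
Ingrid beats every other option head-to-head.

Ingrid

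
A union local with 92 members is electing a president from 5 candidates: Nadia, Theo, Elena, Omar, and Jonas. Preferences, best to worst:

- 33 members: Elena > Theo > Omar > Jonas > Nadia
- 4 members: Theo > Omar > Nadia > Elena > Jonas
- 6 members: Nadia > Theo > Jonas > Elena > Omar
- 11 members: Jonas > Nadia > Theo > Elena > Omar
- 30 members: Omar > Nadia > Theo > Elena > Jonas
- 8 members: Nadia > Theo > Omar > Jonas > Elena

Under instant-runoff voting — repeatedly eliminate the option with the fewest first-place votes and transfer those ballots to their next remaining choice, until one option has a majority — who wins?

Round 1: Nadia 14, Theo 4, Elena 33, Omar 30, Jonas 11. Eliminate Theo.
Round 2: Nadia 14, Elena 33, Omar 34, Jonas 11. Eliminate Jonas.
Round 3: Nadia 25, Elena 33, Omar 34. Eliminate Nadia.
Round 4: Elena 50, Omar 42. Elena has a majority.

Elena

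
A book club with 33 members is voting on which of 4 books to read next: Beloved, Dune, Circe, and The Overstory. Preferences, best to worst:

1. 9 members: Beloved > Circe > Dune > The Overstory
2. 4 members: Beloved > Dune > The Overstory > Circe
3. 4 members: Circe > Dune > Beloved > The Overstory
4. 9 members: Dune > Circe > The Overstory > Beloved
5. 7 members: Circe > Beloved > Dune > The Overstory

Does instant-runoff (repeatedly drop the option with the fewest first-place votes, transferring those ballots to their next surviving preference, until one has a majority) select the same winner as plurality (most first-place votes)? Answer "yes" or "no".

Instant-runoff — R1 Beloved 13, Dune 9, Circe 11, The Overstory 0 (The Overstory out); R2 Beloved 13, Dune 9, Circe 11 (Dune out); R3 Beloved 13, Circe 20 (Circe winner). Winner: Circe.
Plurality — first-place votes: Beloved 13, Dune 9, Circe 11, The Overstory 0. Winner: Beloved.
The two methods disagree.

no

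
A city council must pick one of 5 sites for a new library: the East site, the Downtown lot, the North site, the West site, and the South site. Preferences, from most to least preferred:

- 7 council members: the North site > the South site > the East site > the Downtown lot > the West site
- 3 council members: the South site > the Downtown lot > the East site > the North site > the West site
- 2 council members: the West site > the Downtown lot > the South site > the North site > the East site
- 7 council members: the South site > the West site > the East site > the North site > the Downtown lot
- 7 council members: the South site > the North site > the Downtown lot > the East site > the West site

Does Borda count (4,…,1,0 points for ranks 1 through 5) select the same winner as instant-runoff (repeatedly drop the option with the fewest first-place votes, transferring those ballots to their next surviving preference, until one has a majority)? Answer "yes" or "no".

yes

Borda — scores: the East site 41, the Downtown lot 36, the North site 61, the West site 29, the South site 93. Winner: the South site.
Instant-runoff — R1 the East site 0, the Downtown lot 0, the North site 7, the West site 2, the South site 17 (the South site winner). Winner: the South site.
The two methods agree.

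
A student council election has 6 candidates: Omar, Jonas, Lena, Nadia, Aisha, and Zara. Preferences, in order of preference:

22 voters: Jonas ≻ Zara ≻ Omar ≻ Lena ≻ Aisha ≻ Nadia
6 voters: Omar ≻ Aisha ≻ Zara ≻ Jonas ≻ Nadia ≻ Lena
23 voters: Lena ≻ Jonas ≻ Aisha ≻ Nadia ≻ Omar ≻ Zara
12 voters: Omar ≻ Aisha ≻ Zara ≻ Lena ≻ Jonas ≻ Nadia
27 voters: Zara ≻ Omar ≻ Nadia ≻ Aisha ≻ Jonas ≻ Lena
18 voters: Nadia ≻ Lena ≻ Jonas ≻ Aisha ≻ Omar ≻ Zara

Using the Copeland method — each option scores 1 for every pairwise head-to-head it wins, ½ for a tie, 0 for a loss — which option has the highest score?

Omar: beats Lena, Nadia, Aisha, and Zara; loses to Jonas → score 4.
Jonas: beats Omar, Lena, Nadia, Aisha, and Zara → score 5.
Lena: beats Nadia and Aisha; loses to Omar, Jonas, and Zara → score 2.
Nadia: loses to Omar, Jonas, Lena, Aisha, and Zara → score 0.
Aisha: beats Nadia and Zara; loses to Omar, Jonas, and Lena → score 2.
Zara: beats Lena and Nadia; loses to Omar, Jonas, and Aisha → score 2.
Jonas has the best pairwise record.

Jonas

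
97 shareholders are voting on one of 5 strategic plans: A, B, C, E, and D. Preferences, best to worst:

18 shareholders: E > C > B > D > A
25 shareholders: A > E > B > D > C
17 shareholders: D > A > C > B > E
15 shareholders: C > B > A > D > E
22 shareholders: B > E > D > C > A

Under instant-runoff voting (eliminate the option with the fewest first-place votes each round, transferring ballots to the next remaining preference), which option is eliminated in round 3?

Round 1: A 25, B 22, C 15, E 18, D 17. Eliminate C.
Round 2: A 25, B 37, E 18, D 17. Eliminate D.
Round 3: A 42, B 37, E 18. Eliminate E.

E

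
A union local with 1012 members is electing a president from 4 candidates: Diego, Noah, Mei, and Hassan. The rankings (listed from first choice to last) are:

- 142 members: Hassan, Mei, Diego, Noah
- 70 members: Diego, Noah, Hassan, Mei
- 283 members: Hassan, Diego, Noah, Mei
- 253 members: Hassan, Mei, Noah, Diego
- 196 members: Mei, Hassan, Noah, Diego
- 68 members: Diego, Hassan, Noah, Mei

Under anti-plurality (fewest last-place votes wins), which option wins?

Last-place votes: Diego 449, Noah 142, Mei 421, Hassan 0.
Hassan is ranked last by the fewest voters, so Hassan wins.

Hassan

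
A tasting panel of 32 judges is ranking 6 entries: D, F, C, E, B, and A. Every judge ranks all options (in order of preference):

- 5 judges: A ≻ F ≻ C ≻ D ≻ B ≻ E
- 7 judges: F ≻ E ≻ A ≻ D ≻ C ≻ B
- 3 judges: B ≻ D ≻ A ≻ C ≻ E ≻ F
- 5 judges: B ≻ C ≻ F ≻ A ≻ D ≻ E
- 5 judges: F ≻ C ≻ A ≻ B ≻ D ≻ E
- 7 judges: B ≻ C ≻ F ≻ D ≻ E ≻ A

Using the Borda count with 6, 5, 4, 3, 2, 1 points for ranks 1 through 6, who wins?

F

D: 5·3 + 7·3 + 3·5 + 5·2 + 5·2 + 7·3 = 92
F: 5·5 + 7·6 + 3·1 + 5·4 + 5·6 + 7·4 = 148
C: 5·4 + 7·2 + 3·3 + 5·5 + 5·5 + 7·5 = 128
E: 5·1 + 7·5 + 3·2 + 5·1 + 5·1 + 7·2 = 70
B: 5·2 + 7·1 + 3·6 + 5·6 + 5·3 + 7·6 = 122
A: 5·6 + 7·4 + 3·4 + 5·3 + 5·4 + 7·1 = 112
F has the highest Borda score (148).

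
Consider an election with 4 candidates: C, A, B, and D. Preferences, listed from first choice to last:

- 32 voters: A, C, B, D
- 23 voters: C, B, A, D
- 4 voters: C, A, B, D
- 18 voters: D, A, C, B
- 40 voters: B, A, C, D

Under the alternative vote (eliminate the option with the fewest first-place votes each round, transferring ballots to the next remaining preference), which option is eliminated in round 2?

C

Round 1: C 27, A 32, B 40, D 18. Eliminate D.
Round 2: C 27, A 50, B 40. Eliminate C.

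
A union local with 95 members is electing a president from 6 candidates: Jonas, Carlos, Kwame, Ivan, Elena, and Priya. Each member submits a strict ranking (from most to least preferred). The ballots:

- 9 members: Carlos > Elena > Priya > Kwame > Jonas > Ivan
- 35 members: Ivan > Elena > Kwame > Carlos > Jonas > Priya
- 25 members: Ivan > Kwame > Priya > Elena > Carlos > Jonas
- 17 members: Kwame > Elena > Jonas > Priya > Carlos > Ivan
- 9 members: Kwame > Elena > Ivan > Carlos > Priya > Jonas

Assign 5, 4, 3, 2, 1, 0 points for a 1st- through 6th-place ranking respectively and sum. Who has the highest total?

Kwame

Jonas: 9·1 + 35·1 + 25·0 + 17·3 + 9·0 = 95
Carlos: 9·5 + 35·2 + 25·1 + 17·1 + 9·2 = 175
Kwame: 9·2 + 35·3 + 25·4 + 17·5 + 9·5 = 353
Ivan: 9·0 + 35·5 + 25·5 + 17·0 + 9·3 = 327
Elena: 9·4 + 35·4 + 25·2 + 17·4 + 9·4 = 330
Priya: 9·3 + 35·0 + 25·3 + 17·2 + 9·1 = 145
Kwame has the highest Borda score (353).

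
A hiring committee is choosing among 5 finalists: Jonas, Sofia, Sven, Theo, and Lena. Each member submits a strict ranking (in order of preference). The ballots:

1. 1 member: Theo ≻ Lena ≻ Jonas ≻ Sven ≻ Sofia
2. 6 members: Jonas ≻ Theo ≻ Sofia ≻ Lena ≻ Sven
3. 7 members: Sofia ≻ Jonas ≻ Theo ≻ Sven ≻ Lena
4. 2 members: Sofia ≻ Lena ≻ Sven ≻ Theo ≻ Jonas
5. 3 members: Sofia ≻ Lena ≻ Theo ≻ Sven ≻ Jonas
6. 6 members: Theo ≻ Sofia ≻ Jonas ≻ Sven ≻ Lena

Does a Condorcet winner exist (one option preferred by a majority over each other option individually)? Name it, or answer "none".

none

Checking pairwise contests:
Sofia beats Jonas 18–7.
Theo beats Sofia 13–12.
Jonas beats Sven 20–5.
Jonas beats Theo 13–12.
Jonas beats Lena 19–6.
Every option loses at least one head-to-head, so there is no Condorcet winner.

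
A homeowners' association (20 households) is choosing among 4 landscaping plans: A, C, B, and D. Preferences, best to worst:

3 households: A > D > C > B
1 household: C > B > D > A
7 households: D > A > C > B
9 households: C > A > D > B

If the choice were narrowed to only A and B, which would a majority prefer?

Voters preferring A to B: 19; preferring B to A: 1.
A wins the head-to-head.

A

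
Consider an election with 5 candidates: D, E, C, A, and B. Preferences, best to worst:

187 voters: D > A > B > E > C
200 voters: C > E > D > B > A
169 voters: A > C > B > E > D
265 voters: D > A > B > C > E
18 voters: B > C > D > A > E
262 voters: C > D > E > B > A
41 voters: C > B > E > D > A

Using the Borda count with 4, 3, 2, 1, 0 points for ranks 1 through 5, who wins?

D

D: 187·4 + 200·2 + 169·0 + 265·4 + 18·2 + 262·3 + 41·1 = 3071
E: 187·1 + 200·3 + 169·1 + 265·0 + 18·0 + 262·2 + 41·2 = 1562
C: 187·0 + 200·4 + 169·3 + 265·1 + 18·3 + 262·4 + 41·4 = 2838
A: 187·3 + 200·0 + 169·4 + 265·3 + 18·1 + 262·0 + 41·0 = 2050
B: 187·2 + 200·1 + 169·2 + 265·2 + 18·4 + 262·1 + 41·3 = 1899
D has the highest Borda score (3071).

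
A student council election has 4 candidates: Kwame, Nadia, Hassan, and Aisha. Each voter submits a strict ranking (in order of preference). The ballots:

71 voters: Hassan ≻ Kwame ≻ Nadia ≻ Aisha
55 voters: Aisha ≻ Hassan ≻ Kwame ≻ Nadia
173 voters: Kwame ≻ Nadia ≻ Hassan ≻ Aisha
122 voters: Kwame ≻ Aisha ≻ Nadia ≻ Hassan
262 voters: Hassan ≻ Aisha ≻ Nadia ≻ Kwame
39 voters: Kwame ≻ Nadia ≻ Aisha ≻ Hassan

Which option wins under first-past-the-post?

Kwame

First-place votes: Kwame 334, Nadia 0, Hassan 333, Aisha 55.
Kwame has the most first-place votes.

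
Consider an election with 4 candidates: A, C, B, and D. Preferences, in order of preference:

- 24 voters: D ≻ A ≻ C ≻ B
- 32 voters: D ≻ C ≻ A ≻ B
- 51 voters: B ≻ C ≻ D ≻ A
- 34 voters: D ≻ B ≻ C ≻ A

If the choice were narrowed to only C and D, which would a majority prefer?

Voters preferring C to D: 51; preferring D to C: 90.
D wins the head-to-head.

D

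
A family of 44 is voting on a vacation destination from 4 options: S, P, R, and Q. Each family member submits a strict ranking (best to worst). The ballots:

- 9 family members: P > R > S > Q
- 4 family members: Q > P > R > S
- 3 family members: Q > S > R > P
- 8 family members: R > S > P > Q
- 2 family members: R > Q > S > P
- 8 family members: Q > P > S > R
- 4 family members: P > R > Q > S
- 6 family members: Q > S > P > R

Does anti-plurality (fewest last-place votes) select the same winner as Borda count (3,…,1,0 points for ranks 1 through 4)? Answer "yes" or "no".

Anti-plurality — last-place votes: S 8, P 5, R 14, Q 17. Winner: P.
Borda — scores: S 53, P 77, R 63, Q 71. Winner: P.
The two methods agree.

yes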